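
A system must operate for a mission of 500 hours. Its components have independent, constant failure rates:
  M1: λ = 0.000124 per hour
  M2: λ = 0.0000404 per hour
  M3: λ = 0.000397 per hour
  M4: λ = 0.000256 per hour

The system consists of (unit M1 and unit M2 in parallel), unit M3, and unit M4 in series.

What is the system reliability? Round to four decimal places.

R(M1) = exp(−0.000124 × 500) = 0.939883
R(M2) = exp(−0.0000404 × 500) = 0.980003
R(M3) = exp(−0.000397 × 500) = 0.819960
R(M4) = exp(−0.000256 × 500) = 0.879853
Parallel (M1 and M2): 1 − (1 − 0.939883)(1 − 0.980003) = 0.998798
Series ([0.998798], M3, and M4): 0.998798 × 0.819960 × 0.879853 = 0.7206

0.7206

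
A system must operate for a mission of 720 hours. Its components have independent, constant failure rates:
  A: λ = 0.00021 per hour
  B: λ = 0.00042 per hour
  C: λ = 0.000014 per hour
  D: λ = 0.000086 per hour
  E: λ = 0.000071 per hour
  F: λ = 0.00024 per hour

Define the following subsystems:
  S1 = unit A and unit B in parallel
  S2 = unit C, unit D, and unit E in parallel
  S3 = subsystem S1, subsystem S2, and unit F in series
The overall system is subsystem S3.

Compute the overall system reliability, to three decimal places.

0.810

R(A) = exp(−0.00021 × 720) = 0.85968
R(B) = exp(−0.00042 × 720) = 0.73904
R(C) = exp(−0.000014 × 720) = 0.98997
R(D) = exp(−0.000086 × 720) = 0.93996
R(E) = exp(−0.000071 × 720) = 0.95016
R(F) = exp(−0.00024 × 720) = 0.84131
Parallel (A and B): 1 − (1 − 0.85968)(1 − 0.73904) = 0.96338
Parallel (C, D, and E): 1 − (1 − 0.98997)(1 − 0.93996)(1 − 0.95016) = 0.99997
Series ([0.96338], [0.99997], and F): 0.96338 × 0.99997 × 0.84131 = 0.810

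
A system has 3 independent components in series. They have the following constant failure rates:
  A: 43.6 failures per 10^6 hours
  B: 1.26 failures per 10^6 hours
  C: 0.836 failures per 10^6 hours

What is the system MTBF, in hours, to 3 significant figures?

Series of exponential components: λ_sys = Σ λ_i
λ_sys = 0.0000436 + 0.00000126 + 0.000000836 = 4.5696e-05 /h
MTBF = 1 / λ_sys = 21900 h

21900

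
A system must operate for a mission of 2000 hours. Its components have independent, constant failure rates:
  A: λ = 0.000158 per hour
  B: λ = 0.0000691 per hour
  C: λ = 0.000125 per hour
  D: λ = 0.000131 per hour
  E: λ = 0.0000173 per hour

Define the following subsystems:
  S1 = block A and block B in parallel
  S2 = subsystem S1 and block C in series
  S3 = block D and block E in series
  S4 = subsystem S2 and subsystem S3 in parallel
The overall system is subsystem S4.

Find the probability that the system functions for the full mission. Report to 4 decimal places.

R(A) = exp(−0.000158 × 2000) = 0.729059
R(B) = exp(−0.0000691 × 2000) = 0.870924
R(C) = exp(−0.000125 × 2000) = 0.778801
R(D) = exp(−0.000131 × 2000) = 0.769511
R(E) = exp(−0.0000173 × 2000) = 0.965992
Parallel (A and B): 1 − (1 − 0.729059)(1 − 0.870924) = 0.965028
Series ([0.965028] and C): 0.965028 × 0.778801 = 0.751565
Series (D and E): 0.769511 × 0.965992 = 0.743341
Parallel ([0.751565] and [0.743341]): 1 − (1 − 0.751565)(1 − 0.743341) = 0.9362

0.9362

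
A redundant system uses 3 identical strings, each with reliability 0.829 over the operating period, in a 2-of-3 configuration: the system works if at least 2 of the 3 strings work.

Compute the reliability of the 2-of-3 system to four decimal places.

R = Σ_{i=2}^{3} C(3,i) p^i (1−p)^{3−i} with p = 0.829
C(3,2)·0.829^2·0.171^1 = 0.352555
C(3,3)·0.829^3·0.171^0 = 0.569723
Sum = 0.9223

0.9223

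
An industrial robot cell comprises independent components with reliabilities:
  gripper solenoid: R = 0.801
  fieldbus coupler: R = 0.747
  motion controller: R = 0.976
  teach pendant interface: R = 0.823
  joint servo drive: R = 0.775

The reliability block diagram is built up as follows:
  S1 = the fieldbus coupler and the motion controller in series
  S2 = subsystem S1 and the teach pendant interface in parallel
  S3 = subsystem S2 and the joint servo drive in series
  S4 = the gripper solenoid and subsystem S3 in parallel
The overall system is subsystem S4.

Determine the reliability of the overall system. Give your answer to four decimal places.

0.9478

Series (fieldbus coupler and motion controller): 0.747000 × 0.976000 = 0.729072
Parallel ([0.729072] and teach pendant interface): 1 − (1 − 0.729072)(1 − 0.823000) = 0.952046
Series ([0.952046] and joint servo drive): 0.952046 × 0.775000 = 0.737836
Parallel (gripper solenoid and [0.737836]): 1 − (1 − 0.801000)(1 − 0.737836) = 0.9478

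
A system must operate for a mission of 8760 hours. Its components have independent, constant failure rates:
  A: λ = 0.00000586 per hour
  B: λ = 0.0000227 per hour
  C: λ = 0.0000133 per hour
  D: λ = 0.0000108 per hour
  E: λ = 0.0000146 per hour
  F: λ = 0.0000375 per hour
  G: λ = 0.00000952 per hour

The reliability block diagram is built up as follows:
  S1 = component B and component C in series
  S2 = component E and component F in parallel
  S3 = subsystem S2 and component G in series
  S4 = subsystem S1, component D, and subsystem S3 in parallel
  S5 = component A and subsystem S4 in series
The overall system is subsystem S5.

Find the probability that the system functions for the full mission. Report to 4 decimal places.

R(A) = exp(−0.00000586 × 8760) = 0.949962
R(B) = exp(−0.0000227 × 8760) = 0.819671
R(C) = exp(−0.0000133 × 8760) = 0.890023
R(D) = exp(−0.0000108 × 8760) = 0.909729
R(E) = exp(−0.0000146 × 8760) = 0.879945
R(F) = exp(−0.0000375 × 8760) = 0.720003
R(G) = exp(−0.00000952 × 8760) = 0.919987
Series (B and C): 0.819671 × 0.890023 = 0.729526
Parallel (E and F): 1 − (1 − 0.879945)(1 − 0.720003) = 0.966385
Series ([0.966385] and G): 0.966385 × 0.919987 = 0.889062
Parallel ([0.729526], D, and [0.889062]): 1 − (1 − 0.729526)(1 − 0.909729)(1 − 0.889062) = 0.997291
Series (A and [0.997291]): 0.949962 × 0.997291 = 0.9474

0.9474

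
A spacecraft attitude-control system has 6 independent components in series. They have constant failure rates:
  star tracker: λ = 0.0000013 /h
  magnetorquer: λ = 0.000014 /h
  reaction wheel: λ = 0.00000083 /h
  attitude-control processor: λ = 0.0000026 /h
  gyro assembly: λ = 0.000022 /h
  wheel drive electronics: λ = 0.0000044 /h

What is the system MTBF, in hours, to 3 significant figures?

22200

Series of exponential components: λ_sys = Σ λ_i
λ_sys = 0.0000013 + 0.000014 + 0.00000083 + 0.0000026 + 0.000022 + 0.0000044 = 4.5130e-05 /h
MTBF = 1 / λ_sys = 22200 h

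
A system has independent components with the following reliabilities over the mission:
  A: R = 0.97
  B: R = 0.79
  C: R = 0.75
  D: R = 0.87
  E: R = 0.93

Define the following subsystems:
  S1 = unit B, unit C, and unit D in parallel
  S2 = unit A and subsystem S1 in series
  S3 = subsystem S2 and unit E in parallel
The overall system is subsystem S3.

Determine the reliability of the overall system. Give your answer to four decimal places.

Parallel (B, C, and D): 1 − (1 − 0.790000)(1 − 0.750000)(1 − 0.870000) = 0.993175
Series (A and [0.993175]): 0.970000 × 0.993175 = 0.963380
Parallel ([0.963380] and E): 1 − (1 − 0.963380)(1 − 0.930000) = 0.9974

0.9974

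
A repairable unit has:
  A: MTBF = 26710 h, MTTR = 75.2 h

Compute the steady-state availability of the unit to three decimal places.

A(A) = MTBF/(MTBF+MTTR) = 26710/(26710+75.2) = 0.997

0.997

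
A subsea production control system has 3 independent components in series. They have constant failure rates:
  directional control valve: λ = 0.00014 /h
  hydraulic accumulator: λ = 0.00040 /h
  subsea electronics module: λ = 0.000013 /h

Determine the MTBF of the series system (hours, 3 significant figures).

Series of exponential components: λ_sys = Σ λ_i
λ_sys = 0.00014 + 0.00040 + 0.000013 = 5.5300e-04 /h
MTBF = 1 / λ_sys = 1810 h

1810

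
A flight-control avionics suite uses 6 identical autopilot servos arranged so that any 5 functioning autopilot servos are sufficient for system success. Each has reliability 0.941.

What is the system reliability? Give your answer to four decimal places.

0.9555

R = Σ_{i=5}^{6} C(6,i) p^i (1−p)^{6−i} with p = 0.941
C(6,5)·0.941^5·0.059^1 = 0.261187
C(6,6)·0.941^6·0.059^0 = 0.694285
Sum = 0.9555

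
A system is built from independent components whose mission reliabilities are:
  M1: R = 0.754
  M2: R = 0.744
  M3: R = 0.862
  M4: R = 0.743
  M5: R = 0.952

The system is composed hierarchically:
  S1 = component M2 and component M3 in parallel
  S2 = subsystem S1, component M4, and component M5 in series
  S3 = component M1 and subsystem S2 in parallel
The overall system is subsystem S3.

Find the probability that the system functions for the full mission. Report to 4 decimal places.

0.9219

Parallel (M2 and M3): 1 − (1 − 0.744000)(1 − 0.862000) = 0.964672
Series ([0.964672], M4, and M5): 0.964672 × 0.743000 × 0.952000 = 0.682347
Parallel (M1 and [0.682347]): 1 − (1 − 0.754000)(1 − 0.682347) = 0.9219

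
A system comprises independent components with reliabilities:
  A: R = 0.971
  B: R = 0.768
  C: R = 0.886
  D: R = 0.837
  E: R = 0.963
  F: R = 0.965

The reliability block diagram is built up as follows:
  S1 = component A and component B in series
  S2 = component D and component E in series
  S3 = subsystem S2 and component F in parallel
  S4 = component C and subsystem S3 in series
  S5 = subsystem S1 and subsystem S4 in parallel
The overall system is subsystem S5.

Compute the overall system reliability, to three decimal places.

Series (A and B): 0.97100 × 0.76800 = 0.74573
Series (D and E): 0.83700 × 0.96300 = 0.80603
Parallel ([0.80603] and F): 1 − (1 − 0.80603)(1 − 0.96500) = 0.99321
Series (C and [0.99321]): 0.88600 × 0.99321 = 0.87998
Parallel ([0.74573] and [0.87998]): 1 − (1 − 0.74573)(1 − 0.87998) = 0.969

0.969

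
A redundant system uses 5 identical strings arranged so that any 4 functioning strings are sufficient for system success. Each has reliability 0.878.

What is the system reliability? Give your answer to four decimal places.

0.8843

R = Σ_{i=4}^{5} C(5,i) p^i (1−p)^{5−i} with p = 0.878
C(5,4)·0.878^4·0.122^1 = 0.362500
C(5,5)·0.878^5·0.122^0 = 0.521762
Sum = 0.8843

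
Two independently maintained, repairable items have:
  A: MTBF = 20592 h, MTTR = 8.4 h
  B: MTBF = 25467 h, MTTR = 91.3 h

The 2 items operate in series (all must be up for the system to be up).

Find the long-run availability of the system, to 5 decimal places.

A(A) = MTBF/(MTBF+MTTR) = 20592/(20592+8.4) = 0.999592
A(B) = MTBF/(MTBF+MTTR) = 25467/(25467+91.3) = 0.996428
Series availability: 0.999592 × 0.996428 = 0.99602

0.99602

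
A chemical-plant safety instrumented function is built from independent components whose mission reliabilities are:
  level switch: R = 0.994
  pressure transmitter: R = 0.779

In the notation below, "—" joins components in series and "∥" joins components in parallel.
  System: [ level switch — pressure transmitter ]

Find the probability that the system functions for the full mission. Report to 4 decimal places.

Series (level switch and pressure transmitter): 0.994000 × 0.779000 = 0.7743

0.7743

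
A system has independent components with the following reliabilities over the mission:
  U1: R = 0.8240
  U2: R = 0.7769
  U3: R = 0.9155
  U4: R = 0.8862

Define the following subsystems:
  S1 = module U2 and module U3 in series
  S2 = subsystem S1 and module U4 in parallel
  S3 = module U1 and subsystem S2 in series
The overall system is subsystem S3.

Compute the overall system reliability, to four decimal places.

Series (U2 and U3): 0.776900 × 0.915500 = 0.711252
Parallel ([0.711252] and U4): 1 − (1 − 0.711252)(1 − 0.886200) = 0.967140
Series (U1 and [0.967140]): 0.824000 × 0.967140 = 0.7969

0.7969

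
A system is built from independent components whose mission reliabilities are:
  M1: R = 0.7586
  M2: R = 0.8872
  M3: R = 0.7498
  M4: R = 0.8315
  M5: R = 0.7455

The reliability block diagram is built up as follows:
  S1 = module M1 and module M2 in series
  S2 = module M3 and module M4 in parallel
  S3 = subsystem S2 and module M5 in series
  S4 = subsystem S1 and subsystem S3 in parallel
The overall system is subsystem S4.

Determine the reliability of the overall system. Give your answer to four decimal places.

Series (M1 and M2): 0.758600 × 0.887200 = 0.673030
Parallel (M3 and M4): 1 − (1 − 0.749800)(1 − 0.831500) = 0.957841
Series ([0.957841] and M5): 0.957841 × 0.745500 = 0.714070
Parallel ([0.673030] and [0.714070]): 1 − (1 − 0.673030)(1 − 0.714070) = 0.9065

0.9065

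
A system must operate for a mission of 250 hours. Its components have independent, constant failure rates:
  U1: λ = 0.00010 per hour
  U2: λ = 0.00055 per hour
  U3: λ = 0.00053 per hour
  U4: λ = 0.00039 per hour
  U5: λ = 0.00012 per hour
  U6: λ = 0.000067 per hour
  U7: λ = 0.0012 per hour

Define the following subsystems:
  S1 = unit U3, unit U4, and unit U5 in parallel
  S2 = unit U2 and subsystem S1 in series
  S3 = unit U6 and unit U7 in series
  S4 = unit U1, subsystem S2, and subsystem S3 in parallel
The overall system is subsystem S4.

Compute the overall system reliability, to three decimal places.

R(U1) = exp(−0.00010 × 250) = 0.97531
R(U2) = exp(−0.00055 × 250) = 0.87153
R(U3) = exp(−0.00053 × 250) = 0.87590
R(U4) = exp(−0.00039 × 250) = 0.90710
R(U5) = exp(−0.00012 × 250) = 0.97045
R(U6) = exp(−0.000067 × 250) = 0.98339
R(U7) = exp(−0.0012 × 250) = 0.74082
Parallel (U3, U4, and U5): 1 − (1 − 0.87590)(1 − 0.90710)(1 − 0.97045) = 0.99966
Series (U2 and [0.99966]): 0.87153 × 0.99966 = 0.87123
Series (U6 and U7): 0.98339 × 0.74082 = 0.72851
Parallel (U1, [0.87123], and [0.72851]): 1 − (1 − 0.97531)(1 − 0.87123)(1 − 0.72851) = 0.999

0.999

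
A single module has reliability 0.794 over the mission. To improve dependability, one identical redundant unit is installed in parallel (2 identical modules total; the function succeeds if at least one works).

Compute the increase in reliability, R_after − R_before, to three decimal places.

R_before = 0.794
R_after = 1 − (1 − 0.794)^2 = 0.958
ΔR = 0.958 − 0.794 = 0.164

0.164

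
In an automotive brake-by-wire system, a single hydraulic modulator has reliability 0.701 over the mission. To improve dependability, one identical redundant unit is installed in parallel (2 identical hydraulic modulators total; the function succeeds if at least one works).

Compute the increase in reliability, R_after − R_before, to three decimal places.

R_before = 0.701
R_after = 1 − (1 − 0.701)^2 = 0.911
ΔR = 0.911 − 0.701 = 0.210

0.210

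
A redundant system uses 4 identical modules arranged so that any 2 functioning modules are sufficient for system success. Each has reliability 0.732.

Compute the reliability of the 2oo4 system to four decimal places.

R = Σ_{i=2}^{4} C(4,i) p^i (1−p)^{4−i} with p = 0.732
C(4,2)·0.732^2·0.268^2 = 0.230910
C(4,3)·0.732^3·0.268^1 = 0.420463
C(4,4)·0.732^4·0.268^0 = 0.287107
Sum = 0.9385

0.9385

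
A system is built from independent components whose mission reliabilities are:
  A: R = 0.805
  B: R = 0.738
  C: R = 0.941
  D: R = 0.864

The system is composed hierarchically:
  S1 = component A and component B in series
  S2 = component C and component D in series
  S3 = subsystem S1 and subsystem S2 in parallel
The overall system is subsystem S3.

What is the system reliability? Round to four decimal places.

0.9241

Series (A and B): 0.805000 × 0.738000 = 0.594090
Series (C and D): 0.941000 × 0.864000 = 0.813024
Parallel ([0.594090] and [0.813024]): 1 − (1 − 0.594090)(1 − 0.813024) = 0.9241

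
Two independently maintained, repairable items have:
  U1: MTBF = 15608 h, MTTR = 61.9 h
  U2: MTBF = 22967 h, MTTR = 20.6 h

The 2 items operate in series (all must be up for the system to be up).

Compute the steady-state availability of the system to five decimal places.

A(U1) = MTBF/(MTBF+MTTR) = 15608/(15608+61.9) = 0.996050
A(U2) = MTBF/(MTBF+MTTR) = 22967/(22967+20.6) = 0.999104
Series availability: 0.996050 × 0.999104 = 0.99516

0.99516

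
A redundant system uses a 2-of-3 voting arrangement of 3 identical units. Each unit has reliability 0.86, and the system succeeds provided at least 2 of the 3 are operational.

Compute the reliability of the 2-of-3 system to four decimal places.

0.9467

R = Σ_{i=2}^{3} C(3,i) p^i (1−p)^{3−i} with p = 0.86
C(3,2)·0.86^2·0.14^1 = 0.310632
C(3,3)·0.86^3·0.14^0 = 0.636056
Sum = 0.9467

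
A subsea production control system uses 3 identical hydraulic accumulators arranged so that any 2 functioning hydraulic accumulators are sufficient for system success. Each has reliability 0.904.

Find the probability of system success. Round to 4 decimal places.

0.9741

R = Σ_{i=2}^{3} C(3,i) p^i (1−p)^{3−i} with p = 0.904
C(3,2)·0.904^2·0.096^1 = 0.235358
C(3,3)·0.904^3·0.096^0 = 0.738763
Sum = 0.9741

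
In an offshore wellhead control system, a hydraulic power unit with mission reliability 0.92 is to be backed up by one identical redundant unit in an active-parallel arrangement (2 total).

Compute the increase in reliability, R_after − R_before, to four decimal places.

0.0736

R_before = 0.92
R_after = 1 − (1 − 0.92)^2 = 0.9936
ΔR = 0.9936 − 0.92 = 0.0736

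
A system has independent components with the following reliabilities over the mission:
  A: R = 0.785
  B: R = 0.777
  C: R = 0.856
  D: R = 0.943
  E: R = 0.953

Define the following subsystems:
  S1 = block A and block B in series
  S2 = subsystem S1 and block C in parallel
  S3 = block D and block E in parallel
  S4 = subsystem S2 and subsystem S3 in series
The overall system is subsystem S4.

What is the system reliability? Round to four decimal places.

0.9413

Series (A and B): 0.785000 × 0.777000 = 0.609945
Parallel ([0.609945] and C): 1 − (1 − 0.609945)(1 − 0.856000) = 0.943832
Parallel (D and E): 1 − (1 − 0.943000)(1 − 0.953000) = 0.997321
Series ([0.943832] and [0.997321]): 0.943832 × 0.997321 = 0.9413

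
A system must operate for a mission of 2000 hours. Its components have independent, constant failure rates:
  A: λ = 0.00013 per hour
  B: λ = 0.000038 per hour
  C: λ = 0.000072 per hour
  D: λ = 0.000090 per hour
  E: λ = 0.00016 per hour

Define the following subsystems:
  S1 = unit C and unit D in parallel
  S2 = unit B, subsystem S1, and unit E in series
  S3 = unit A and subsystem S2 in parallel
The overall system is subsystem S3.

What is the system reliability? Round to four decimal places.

0.9217

R(A) = exp(−0.00013 × 2000) = 0.771052
R(B) = exp(−0.000038 × 2000) = 0.926816
R(C) = exp(−0.000072 × 2000) = 0.865888
R(D) = exp(−0.000090 × 2000) = 0.835270
R(E) = exp(−0.00016 × 2000) = 0.726149
Parallel (C and D): 1 − (1 − 0.865888)(1 − 0.835270) = 0.977908
Series (B, [0.977908], and E): 0.926816 × 0.977908 × 0.726149 = 0.658138
Parallel (A and [0.658138]): 1 − (1 − 0.771052)(1 − 0.658138) = 0.9217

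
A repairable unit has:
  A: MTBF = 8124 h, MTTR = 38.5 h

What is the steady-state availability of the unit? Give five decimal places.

0.99528

A(A) = MTBF/(MTBF+MTTR) = 8124/(8124+38.5) = 0.99528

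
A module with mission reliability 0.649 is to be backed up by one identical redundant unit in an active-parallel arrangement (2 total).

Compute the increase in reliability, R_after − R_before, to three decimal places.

R_before = 0.649
R_after = 1 − (1 − 0.649)^2 = 0.877
ΔR = 0.877 − 0.649 = 0.228

0.228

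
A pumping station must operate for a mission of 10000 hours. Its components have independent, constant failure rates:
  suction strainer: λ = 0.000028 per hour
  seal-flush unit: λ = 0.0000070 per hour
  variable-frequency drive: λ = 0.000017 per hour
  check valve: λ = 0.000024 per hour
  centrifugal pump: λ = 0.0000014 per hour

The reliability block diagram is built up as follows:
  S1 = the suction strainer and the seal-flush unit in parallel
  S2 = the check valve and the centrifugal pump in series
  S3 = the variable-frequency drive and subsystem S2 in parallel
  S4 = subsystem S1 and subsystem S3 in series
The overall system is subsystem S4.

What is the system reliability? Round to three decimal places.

0.949

R(suction strainer) = exp(−0.000028 × 10000) = 0.75578
R(seal-flush unit) = exp(−0.0000070 × 10000) = 0.93239
R(variable-frequency drive) = exp(−0.000017 × 10000) = 0.84366
R(check valve) = exp(−0.000024 × 10000) = 0.78663
R(centrifugal pump) = exp(−0.0000014 × 10000) = 0.98610
Parallel (suction strainer and seal-flush unit): 1 − (1 − 0.75578)(1 − 0.93239) = 0.98349
Series (check valve and centrifugal pump): 0.78663 × 0.98610 = 0.77570
Parallel (variable-frequency drive and [0.77570]): 1 − (1 − 0.84366)(1 − 0.77570) = 0.96493
Series ([0.98349] and [0.96493]): 0.98349 × 0.96493 = 0.949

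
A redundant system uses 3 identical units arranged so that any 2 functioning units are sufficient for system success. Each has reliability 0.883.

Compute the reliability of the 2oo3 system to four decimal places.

0.9621

R = Σ_{i=2}^{3} C(3,i) p^i (1−p)^{3−i} with p = 0.883
C(3,2)·0.883^2·0.117^1 = 0.273671
C(3,3)·0.883^3·0.117^0 = 0.688465
Sum = 0.9621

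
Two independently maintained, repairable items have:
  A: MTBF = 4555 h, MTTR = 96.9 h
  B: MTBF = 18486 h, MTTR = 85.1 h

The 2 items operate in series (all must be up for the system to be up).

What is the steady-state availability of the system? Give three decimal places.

A(A) = MTBF/(MTBF+MTTR) = 4555/(4555+96.9) = 0.979170
A(B) = MTBF/(MTBF+MTTR) = 18486/(18486+85.1) = 0.995418
Series availability: 0.979170 × 0.995418 = 0.975

0.975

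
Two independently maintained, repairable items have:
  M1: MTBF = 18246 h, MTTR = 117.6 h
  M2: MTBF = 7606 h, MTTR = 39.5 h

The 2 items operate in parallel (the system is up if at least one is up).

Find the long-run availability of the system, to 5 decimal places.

A(M1) = MTBF/(MTBF+MTTR) = 18246/(18246+117.6) = 0.993596
A(M2) = MTBF/(MTBF+MTTR) = 7606/(7606+39.5) = 0.994834
Parallel availability: 1 − (1 − 0.993596)(1 − 0.994834) = 0.99997

0.99997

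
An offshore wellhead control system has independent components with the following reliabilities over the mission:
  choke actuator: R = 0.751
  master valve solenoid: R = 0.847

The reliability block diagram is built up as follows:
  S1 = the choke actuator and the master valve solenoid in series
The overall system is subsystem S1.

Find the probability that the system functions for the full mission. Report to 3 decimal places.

Series (choke actuator and master valve solenoid): 0.75100 × 0.84700 = 0.636

0.636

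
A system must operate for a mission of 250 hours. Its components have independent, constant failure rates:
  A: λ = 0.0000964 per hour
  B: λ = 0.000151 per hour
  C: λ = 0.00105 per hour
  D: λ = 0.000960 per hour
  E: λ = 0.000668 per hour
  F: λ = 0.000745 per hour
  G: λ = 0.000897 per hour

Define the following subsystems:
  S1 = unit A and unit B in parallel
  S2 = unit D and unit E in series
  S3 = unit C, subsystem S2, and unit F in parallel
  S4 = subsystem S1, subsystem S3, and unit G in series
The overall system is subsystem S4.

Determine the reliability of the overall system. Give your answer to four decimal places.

R(A) = exp(−0.0000964 × 250) = 0.976188
R(B) = exp(−0.000151 × 250) = 0.962954
R(C) = exp(−0.00105 × 250) = 0.769126
R(D) = exp(−0.000960 × 250) = 0.786628
R(E) = exp(−0.000668 × 250) = 0.846200
R(F) = exp(−0.000745 × 250) = 0.830066
R(G) = exp(−0.000897 × 250) = 0.799115
Parallel (A and B): 1 − (1 − 0.976188)(1 − 0.962954) = 0.999118
Series (D and E): 0.786628 × 0.846200 = 0.665645
Parallel (C, [0.665645], and F): 1 − (1 − 0.769126)(1 − 0.665645)(1 − 0.830066) = 0.986882
Series ([0.999118], [0.986882], and G): 0.999118 × 0.986882 × 0.799115 = 0.7879

0.7879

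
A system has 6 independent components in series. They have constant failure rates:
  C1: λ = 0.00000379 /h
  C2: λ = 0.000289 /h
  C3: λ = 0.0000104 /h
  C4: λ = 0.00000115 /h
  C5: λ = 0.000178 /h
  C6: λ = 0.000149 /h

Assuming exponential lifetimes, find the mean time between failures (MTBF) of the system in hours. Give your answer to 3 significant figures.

1580

Series of exponential components: λ_sys = Σ λ_i
λ_sys = 0.00000379 + 0.000289 + 0.0000104 + 0.00000115 + 0.000178 + 0.000149 = 6.3134e-04 /h
MTBF = 1 / λ_sys = 1580 h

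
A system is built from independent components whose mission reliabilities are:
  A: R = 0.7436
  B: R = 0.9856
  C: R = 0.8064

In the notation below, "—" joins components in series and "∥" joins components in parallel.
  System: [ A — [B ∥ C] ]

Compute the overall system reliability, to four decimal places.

Parallel (B and C): 1 − (1 − 0.985600)(1 − 0.806400) = 0.997212
Series (A and [0.997212]): 0.743600 × 0.997212 = 0.7415

0.7415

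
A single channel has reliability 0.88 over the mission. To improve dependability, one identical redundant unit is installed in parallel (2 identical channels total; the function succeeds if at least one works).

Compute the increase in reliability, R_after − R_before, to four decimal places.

0.1056

R_before = 0.88
R_after = 1 − (1 − 0.88)^2 = 0.9856
ΔR = 0.9856 − 0.88 = 0.1056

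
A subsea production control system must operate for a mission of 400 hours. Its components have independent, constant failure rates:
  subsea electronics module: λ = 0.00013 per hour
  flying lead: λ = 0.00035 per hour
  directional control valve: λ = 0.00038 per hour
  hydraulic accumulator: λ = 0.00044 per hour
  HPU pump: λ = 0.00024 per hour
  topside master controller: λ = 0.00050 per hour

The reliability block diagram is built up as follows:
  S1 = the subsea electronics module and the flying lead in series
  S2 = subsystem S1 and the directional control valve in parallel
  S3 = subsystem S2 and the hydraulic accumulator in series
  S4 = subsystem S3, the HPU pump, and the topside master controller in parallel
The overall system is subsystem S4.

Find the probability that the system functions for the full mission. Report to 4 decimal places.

0.9970

R(subsea electronics module) = exp(−0.00013 × 400) = 0.949329
R(flying lead) = exp(−0.00035 × 400) = 0.869358
R(directional control valve) = exp(−0.00038 × 400) = 0.858988
R(hydraulic accumulator) = exp(−0.00044 × 400) = 0.838618
R(HPU pump) = exp(−0.00024 × 400) = 0.908464
R(topside master controller) = exp(−0.00050 × 400) = 0.818731
Series (subsea electronics module and flying lead): 0.949329 × 0.869358 = 0.825307
Parallel ([0.825307] and directional control valve): 1 − (1 − 0.825307)(1 − 0.858988) = 0.975366
Series ([0.975366] and hydraulic accumulator): 0.975366 × 0.838618 = 0.817959
Parallel ([0.817959], HPU pump, and topside master controller): 1 − (1 − 0.817959)(1 − 0.908464)(1 − 0.818731) = 0.9970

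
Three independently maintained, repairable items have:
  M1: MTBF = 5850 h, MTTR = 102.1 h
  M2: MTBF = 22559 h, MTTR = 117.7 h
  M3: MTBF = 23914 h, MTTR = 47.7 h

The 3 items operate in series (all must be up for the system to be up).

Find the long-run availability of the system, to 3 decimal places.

A(M1) = MTBF/(MTBF+MTTR) = 5850/(5850+102.1) = 0.982846
A(M2) = MTBF/(MTBF+MTTR) = 22559/(22559+117.7) = 0.994810
A(M3) = MTBF/(MTBF+MTTR) = 23914/(23914+47.7) = 0.998009
Series availability: 0.982846 × 0.994810 × 0.998009 = 0.976

0.976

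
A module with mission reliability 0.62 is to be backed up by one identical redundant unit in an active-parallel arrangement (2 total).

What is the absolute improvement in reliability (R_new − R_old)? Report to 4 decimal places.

0.2356

R_before = 0.62
R_after = 1 − (1 − 0.62)^2 = 0.8556
ΔR = 0.8556 − 0.62 = 0.2356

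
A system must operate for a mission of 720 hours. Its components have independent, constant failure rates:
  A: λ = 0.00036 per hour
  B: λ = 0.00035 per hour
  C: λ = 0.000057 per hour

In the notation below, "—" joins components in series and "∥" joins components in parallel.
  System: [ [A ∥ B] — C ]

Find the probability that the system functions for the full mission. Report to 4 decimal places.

R(A) = exp(−0.00036 × 720) = 0.771669
R(B) = exp(−0.00035 × 720) = 0.777245
R(C) = exp(−0.000057 × 720) = 0.959791
Parallel (A and B): 1 − (1 − 0.771669)(1 − 0.777245) = 0.949138
Series ([0.949138] and C): 0.949138 × 0.959791 = 0.9110

0.9110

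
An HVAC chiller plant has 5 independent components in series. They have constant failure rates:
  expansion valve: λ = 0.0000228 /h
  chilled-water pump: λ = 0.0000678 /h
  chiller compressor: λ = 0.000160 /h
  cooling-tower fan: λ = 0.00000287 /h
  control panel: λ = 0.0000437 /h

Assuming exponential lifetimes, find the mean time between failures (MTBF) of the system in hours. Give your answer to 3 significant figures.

3370

Series of exponential components: λ_sys = Σ λ_i
λ_sys = 0.0000228 + 0.0000678 + 0.000160 + 0.00000287 + 0.0000437 = 2.9717e-04 /h
MTBF = 1 / λ_sys = 3370 h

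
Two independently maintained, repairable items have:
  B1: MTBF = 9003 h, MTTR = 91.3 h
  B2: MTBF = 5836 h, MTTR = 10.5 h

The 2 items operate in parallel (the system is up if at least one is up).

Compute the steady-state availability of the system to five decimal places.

0.99998

A(B1) = MTBF/(MTBF+MTTR) = 9003/(9003+91.3) = 0.989961
A(B2) = MTBF/(MTBF+MTTR) = 5836/(5836+10.5) = 0.998204
Parallel availability: 1 − (1 − 0.989961)(1 − 0.998204) = 0.99998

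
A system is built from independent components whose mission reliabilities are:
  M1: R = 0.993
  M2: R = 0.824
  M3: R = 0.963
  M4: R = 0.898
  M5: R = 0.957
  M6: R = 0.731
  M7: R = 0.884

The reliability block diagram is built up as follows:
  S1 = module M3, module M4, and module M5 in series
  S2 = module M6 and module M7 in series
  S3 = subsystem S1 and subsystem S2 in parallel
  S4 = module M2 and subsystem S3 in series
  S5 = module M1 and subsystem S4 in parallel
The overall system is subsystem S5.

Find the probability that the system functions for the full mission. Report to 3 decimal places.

Series (M3, M4, and M5): 0.96300 × 0.89800 × 0.95700 = 0.82759
Series (M6 and M7): 0.73100 × 0.88400 = 0.64620
Parallel ([0.82759] and [0.64620]): 1 − (1 − 0.82759)(1 − 0.64620) = 0.93900
Series (M2 and [0.93900]): 0.82400 × 0.93900 = 0.77374
Parallel (M1 and [0.77374]): 1 − (1 − 0.99300)(1 − 0.77374) = 0.998

0.998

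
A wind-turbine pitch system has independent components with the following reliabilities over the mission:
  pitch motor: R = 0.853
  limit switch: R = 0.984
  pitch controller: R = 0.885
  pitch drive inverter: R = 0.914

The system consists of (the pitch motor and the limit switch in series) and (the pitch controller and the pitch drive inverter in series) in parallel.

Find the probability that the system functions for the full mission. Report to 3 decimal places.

Series (pitch motor and limit switch): 0.85300 × 0.98400 = 0.83935
Series (pitch controller and pitch drive inverter): 0.88500 × 0.91400 = 0.80889
Parallel ([0.83935] and [0.80889]): 1 − (1 − 0.83935)(1 − 0.80889) = 0.969

0.969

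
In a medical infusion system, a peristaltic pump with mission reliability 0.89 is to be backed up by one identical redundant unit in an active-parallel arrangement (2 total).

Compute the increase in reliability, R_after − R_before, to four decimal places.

0.0979

R_before = 0.89
R_after = 1 − (1 − 0.89)^2 = 0.9879
ΔR = 0.9879 − 0.89 = 0.0979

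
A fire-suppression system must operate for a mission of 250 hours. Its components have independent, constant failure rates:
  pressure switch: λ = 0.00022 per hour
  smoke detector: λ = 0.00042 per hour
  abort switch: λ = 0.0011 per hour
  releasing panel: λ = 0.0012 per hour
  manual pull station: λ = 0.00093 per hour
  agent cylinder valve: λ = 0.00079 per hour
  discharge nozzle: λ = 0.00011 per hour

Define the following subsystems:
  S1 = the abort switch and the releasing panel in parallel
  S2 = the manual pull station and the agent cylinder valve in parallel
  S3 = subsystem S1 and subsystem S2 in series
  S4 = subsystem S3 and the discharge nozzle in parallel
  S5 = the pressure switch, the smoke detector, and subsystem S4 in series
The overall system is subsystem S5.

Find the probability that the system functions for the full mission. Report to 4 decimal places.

R(pressure switch) = exp(−0.00022 × 250) = 0.946485
R(smoke detector) = exp(−0.00042 × 250) = 0.900325
R(abort switch) = exp(−0.0011 × 250) = 0.759572
R(releasing panel) = exp(−0.0012 × 250) = 0.740818
R(manual pull station) = exp(−0.00093 × 250) = 0.792550
R(agent cylinder valve) = exp(−0.00079 × 250) = 0.820780
R(discharge nozzle) = exp(−0.00011 × 250) = 0.972875
Parallel (abort switch and releasing panel): 1 − (1 − 0.759572)(1 − 0.740818) = 0.937685
Parallel (manual pull station and agent cylinder valve): 1 − (1 − 0.792550)(1 − 0.820780) = 0.962821
Series ([0.937685] and [0.962821]): 0.937685 × 0.962821 = 0.902823
Parallel ([0.902823] and discharge nozzle): 1 − (1 − 0.902823)(1 − 0.972875) = 0.997364
Series (pressure switch, smoke detector, and [0.997364]): 0.946485 × 0.900325 × 0.997364 = 0.8499

0.8499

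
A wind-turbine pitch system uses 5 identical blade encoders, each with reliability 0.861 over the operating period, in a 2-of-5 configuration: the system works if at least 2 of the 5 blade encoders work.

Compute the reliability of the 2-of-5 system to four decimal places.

0.9983

R = Σ_{i=2}^{5} C(5,i) p^i (1−p)^{5−i} with p = 0.861
C(5,2)·0.861^2·0.139^3 = 0.019909
C(5,3)·0.861^3·0.139^2 = 0.123322
C(5,4)·0.861^4·0.139^1 = 0.381942
C(5,5)·0.861^5·0.139^0 = 0.473168
Sum = 0.9983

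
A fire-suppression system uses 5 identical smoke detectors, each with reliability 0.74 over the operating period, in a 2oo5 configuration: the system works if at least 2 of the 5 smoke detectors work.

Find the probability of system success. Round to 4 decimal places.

R = Σ_{i=2}^{5} C(5,i) p^i (1−p)^{5−i} with p = 0.74
C(5,2)·0.74^2·0.26^3 = 0.096246
C(5,3)·0.74^3·0.26^2 = 0.273931
C(5,4)·0.74^4·0.26^1 = 0.389825
C(5,5)·0.74^5·0.26^0 = 0.221901
Sum = 0.9819

0.9819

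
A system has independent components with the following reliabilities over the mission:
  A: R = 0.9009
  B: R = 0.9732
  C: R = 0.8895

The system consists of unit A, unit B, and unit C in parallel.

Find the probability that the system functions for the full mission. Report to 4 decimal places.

0.9997

Parallel (A, B, and C): 1 − (1 − 0.900900)(1 − 0.973200)(1 − 0.889500) = 0.9997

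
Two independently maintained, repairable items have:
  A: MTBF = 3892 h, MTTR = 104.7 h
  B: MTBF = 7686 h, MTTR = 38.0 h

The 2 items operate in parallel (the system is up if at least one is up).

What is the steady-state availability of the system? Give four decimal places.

A(A) = MTBF/(MTBF+MTTR) = 3892/(3892+104.7) = 0.973803
A(B) = MTBF/(MTBF+MTTR) = 7686/(7686+38.0) = 0.995080
Parallel availability: 1 − (1 − 0.973803)(1 − 0.995080) = 0.9999

0.9999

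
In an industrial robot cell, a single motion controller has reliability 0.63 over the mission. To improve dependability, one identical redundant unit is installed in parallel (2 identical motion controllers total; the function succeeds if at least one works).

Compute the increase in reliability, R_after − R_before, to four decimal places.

0.2331

R_before = 0.63
R_after = 1 − (1 − 0.63)^2 = 0.8631
ΔR = 0.8631 − 0.63 = 0.2331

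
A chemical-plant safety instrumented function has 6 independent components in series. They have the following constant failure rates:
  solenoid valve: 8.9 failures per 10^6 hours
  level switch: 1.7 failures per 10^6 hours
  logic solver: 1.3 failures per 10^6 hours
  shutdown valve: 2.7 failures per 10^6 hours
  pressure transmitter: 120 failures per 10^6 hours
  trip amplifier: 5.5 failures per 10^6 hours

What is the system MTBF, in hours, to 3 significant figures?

Series of exponential components: λ_sys = Σ λ_i
λ_sys = 0.0000089 + 0.0000017 + 0.0000013 + 0.0000027 + 0.00012 + 0.0000055 = 1.4010e-04 /h
MTBF = 1 / λ_sys = 7140 h

7140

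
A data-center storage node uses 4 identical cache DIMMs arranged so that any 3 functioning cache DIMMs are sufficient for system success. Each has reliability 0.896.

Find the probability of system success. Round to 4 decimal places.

R = Σ_{i=3}^{4} C(4,i) p^i (1−p)^{4−i} with p = 0.896
C(4,3)·0.896^3·0.104^1 = 0.299238
C(4,4)·0.896^4·0.104^0 = 0.644514
Sum = 0.9438

0.9438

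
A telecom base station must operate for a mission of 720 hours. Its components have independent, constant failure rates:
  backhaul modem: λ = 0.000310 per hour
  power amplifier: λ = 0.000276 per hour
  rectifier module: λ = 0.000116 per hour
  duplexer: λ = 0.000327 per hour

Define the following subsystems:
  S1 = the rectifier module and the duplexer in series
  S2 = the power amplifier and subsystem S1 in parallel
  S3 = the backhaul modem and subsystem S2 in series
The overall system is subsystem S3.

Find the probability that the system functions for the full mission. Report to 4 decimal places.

R(backhaul modem) = exp(−0.000310 × 720) = 0.799955
R(power amplifier) = exp(−0.000276 × 720) = 0.819779
R(rectifier module) = exp(−0.000116 × 720) = 0.919873
R(duplexer) = exp(−0.000327 × 720) = 0.790223
Series (rectifier module and duplexer): 0.919873 × 0.790223 = 0.726905
Parallel (power amplifier and [0.726905]): 1 − (1 − 0.819779)(1 − 0.726905) = 0.950783
Series (backhaul modem and [0.950783]): 0.799955 × 0.950783 = 0.7606

0.7606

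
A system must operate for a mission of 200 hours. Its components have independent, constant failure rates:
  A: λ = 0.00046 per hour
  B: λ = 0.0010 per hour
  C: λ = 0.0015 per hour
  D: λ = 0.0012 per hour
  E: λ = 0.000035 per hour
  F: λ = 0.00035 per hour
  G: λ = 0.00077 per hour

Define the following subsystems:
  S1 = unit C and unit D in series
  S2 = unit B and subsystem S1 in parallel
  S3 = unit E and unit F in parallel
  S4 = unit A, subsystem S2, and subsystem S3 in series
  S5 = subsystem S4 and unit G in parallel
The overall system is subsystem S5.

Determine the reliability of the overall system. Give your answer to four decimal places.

R(A) = exp(−0.00046 × 200) = 0.912105
R(B) = exp(−0.0010 × 200) = 0.818731
R(C) = exp(−0.0015 × 200) = 0.740818
R(D) = exp(−0.0012 × 200) = 0.786628
R(E) = exp(−0.000035 × 200) = 0.993024
R(F) = exp(−0.00035 × 200) = 0.932394
R(G) = exp(−0.00077 × 200) = 0.857272
Series (C and D): 0.740818 × 0.786628 = 0.582748
Parallel (B and [0.582748]): 1 − (1 − 0.818731)(1 − 0.582748) = 0.924365
Parallel (E and F): 1 − (1 − 0.993024)(1 − 0.932394) = 0.999528
Series (A, [0.924365], and [0.999528]): 0.912105 × 0.924365 × 0.999528 = 0.842720
Parallel ([0.842720] and G): 1 − (1 − 0.842720)(1 − 0.857272) = 0.9776

0.9776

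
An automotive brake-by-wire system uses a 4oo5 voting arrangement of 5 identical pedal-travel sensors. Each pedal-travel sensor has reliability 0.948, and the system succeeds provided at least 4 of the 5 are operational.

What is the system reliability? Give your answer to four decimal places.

0.9757

R = Σ_{i=4}^{5} C(5,i) p^i (1−p)^{5−i} with p = 0.948
C(5,4)·0.948^4·0.052^1 = 0.209994
C(5,5)·0.948^5·0.052^0 = 0.765670
Sum = 0.9757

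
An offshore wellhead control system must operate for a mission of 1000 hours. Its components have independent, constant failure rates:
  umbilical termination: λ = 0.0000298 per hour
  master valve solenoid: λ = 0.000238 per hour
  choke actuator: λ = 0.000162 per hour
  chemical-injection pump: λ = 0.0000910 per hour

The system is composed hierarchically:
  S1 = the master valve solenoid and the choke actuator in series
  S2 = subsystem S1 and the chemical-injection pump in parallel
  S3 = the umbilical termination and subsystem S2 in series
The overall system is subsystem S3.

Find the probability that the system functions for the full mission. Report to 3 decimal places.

R(umbilical termination) = exp(−0.0000298 × 1000) = 0.97064
R(master valve solenoid) = exp(−0.000238 × 1000) = 0.78820
R(choke actuator) = exp(−0.000162 × 1000) = 0.85044
R(chemical-injection pump) = exp(−0.0000910 × 1000) = 0.91302
Series (master valve solenoid and choke actuator): 0.78820 × 0.85044 = 0.67032
Parallel ([0.67032] and chemical-injection pump): 1 − (1 − 0.67032)(1 − 0.91302) = 0.97132
Series (umbilical termination and [0.97132]): 0.97064 × 0.97132 = 0.943

0.943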